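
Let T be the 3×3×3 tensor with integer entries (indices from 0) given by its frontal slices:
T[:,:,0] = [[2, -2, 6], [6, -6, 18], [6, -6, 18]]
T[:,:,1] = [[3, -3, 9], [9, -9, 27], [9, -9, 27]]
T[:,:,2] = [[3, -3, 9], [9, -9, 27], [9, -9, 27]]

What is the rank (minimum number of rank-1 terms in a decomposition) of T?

Lower bound: T ≠ 0 (e.g. T[0,0,0] = 2), so rank(T) ≥ 1.
Upper bound: if T = a ⊗ b ⊗ c then every fibre of T is a multiple of the corresponding factor, so read the factors off the fibres through the nonzero entry T[0,0,0] = 2.
The mode-1 fibre T[:,0,0] = [2, 6, 6] gives a = [1, 3, 3] (primitive direction); the mode-2 fibre T[0,:,0] = [2, -2, 6] gives b = [1, -1, 3]; then c[k] = T[0,0,k] / (a[0]·b[0]) = [2, 3, 3] / 1 = [2, 3, 3].
Expanding [1, 3, 3] ⊗ [1, -1, 3] ⊗ [2, 3, 3] reproduces all 27 entries of T, so T = [1, 3, 3] ⊗ [1, -1, 3] ⊗ [2, 3, 3] and rank(T) ≤ 1.
These bounds meet, so rank(T) = 1.

1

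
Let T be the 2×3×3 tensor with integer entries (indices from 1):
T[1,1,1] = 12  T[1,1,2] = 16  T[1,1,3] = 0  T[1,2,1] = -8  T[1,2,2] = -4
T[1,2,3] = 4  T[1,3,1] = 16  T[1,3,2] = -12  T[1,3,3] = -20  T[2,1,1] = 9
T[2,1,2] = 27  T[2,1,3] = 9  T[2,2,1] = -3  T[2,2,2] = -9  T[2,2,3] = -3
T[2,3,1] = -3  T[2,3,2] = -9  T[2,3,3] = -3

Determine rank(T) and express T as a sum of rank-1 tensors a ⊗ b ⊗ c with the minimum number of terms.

Lower bound: the mode-3 unfolding of T (rows indexed by k, columns by (i,j) = (1,1), (1,2), (1,3), (2,1), (2,2), (2,3)) is [[12, -8, 16, 9, -3, -3], [16, -4, -12, 27, -9, -9], [0, 4, -20, 9, -3, -3]].
There the 2×2 minor on rows k ∈ {1, 2}, columns (i,j) ∈ {(1,1), (1,2)} is det [[12, -8], [16, -4]] = 80 ≠ 0, so this unfolding has rank ≥ 2; CP rank is at least every unfolding rank, so rank(T) ≥ 2. (Flattening ranks never certify an upper bound on CP rank; for that we must actually write T with 2 rank-1 terms.)
Upper bound — finding two terms. Write S_k = T[:,:,k] for the frontal slices: S₁ = [[12, -8, 16], [9, -3, -3]], S₂ = [[16, -4, -12], [27, -9, -9]], S₃ = [[0, 4, -20], [9, -3, -3]].
If T = a₁ ⊗ b₁ ⊗ c₁ + a₂ ⊗ b₂ ⊗ c₂ then each S_k = c₁[k]·a₁b₁ᵀ + c₂[k]·a₂b₂ᵀ. S₁ and S₂ are linearly independent, so a₁b₁ᵀ and a₂b₂ᵀ must span the same plane of matrices: they are the rank-1 matrices of the form x·S₁ + y·S₂.
The 2×2 minor of x·S₁ + y·S₂ on rows {1,2}, columns {1,2} is 36·x² + 96·xy − 36·y² = 12·(x + 3·y)(3·x − y), vanishing at (x:y) = (3:-1) and (1:3).
M₁ = 3·S₁ − S₂ = [[20, -20, 60], [0, 0, 0]] = 20·[1, 0][1, -1, 3]ᵀ and M₂ = S₁ + 3·S₂ = [[60, -20, -20], [90, -30, -30]] = 10·[2, 3][3, -1, -1]ᵀ, so take a₁ = [1, 0], b₁ = [1, -1, 3], a₂ = [2, 3], b₂ = [3, -1, -1].
Each slice is an integer combination of E₁ = a₁b₁ᵀ and E₂ = a₂b₂ᵀ: S₁ = 6·E₁ + E₂, S₂ = −2·E₁ + 3·E₂, S₃ = −6·E₁ + E₂; reading off coefficients, c₁ = [6, -2, -6] and c₂ = [1, 3, 1].
Hence T = [1, 0] ⊗ [1, -1, 3] ⊗ [6, -2, -6] + [2, 3] ⊗ [3, -1, -1] ⊗ [1, 3, 1], so rank(T) ≤ 2.
These bounds meet, so rank(T) = 2.
Check entry T[2,1,1] = 9: (0)·(1)·(6) + (3)·(3)·(1) = 9.

rank(T) = 2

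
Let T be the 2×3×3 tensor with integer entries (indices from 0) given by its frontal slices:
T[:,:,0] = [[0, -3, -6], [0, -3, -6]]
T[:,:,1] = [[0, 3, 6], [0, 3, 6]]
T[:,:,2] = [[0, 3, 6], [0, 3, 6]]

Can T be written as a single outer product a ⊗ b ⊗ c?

If T = a ⊗ b ⊗ c then every fibre of T is a multiple of the corresponding factor, so read the factors off the fibres through the nonzero entry T[0,1,0] = -3.
The mode-1 fibre T[:,1,0] = [-3, -3] gives a = [1, 1] (primitive direction); the mode-2 fibre T[0,:,0] = [0, -3, -6] gives b = [0, 1, 2]; then c[k] = T[0,1,k] / (a[0]·b[1]) = [-3, 3, 3] / 1 = [-3, 3, 3].
Expanding [1, 1] ⊗ [0, 1, 2] ⊗ [-3, 3, 3] reproduces all 18 entries of T, so T = [1, 1] ⊗ [0, 1, 2] ⊗ [-3, 3, 3] and rank(T) ≤ 1.
Equivalently every frontal slice T[:,:,k] is c[k] times the rank-1 matrix [1, 1] ⊗ [0, 1, 2]. So T has rank 1 (it is nonzero).

Yes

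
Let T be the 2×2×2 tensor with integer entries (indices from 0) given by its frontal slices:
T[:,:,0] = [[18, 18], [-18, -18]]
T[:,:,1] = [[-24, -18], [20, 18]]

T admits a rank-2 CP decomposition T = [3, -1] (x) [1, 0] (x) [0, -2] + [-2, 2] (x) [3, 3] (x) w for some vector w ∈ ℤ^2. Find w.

w = [-3, 3]

Subtract the known terms from T to get the rank-1 residual R = [-2, 2] (x) [3, 3] (x) w, so R[i,j,k] = a[i]·b[j]·w[k]. Pick indices with nonzero a[0]·b[0] = (-2)·(3) = -6. Only the fibre through (0,0,·) is needed: R[0,0,:] = T[0,0,:] − Σₗ aₗ[0]bₗ[0]cₗ = [18, -24] − (3)·(1)·[0, -2] = [18, -18]. Then w[k] = R[0,0,k] / -6 for each k, giving w = [18, -18] / -6 = [-3, 3].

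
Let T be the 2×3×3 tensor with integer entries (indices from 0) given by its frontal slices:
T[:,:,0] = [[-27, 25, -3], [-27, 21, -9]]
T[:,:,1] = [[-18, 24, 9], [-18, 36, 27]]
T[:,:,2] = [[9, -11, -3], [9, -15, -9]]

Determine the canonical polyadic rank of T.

2

Lower bound: the mode-1 unfolding of T (rows indexed by i, columns by (j,k) = (0,0), (0,1), (0,2), (1,0), (1,1), (1,2), (2,0), (2,1), (2,2)) is [[-27, -18, 9, 25, 24, -11, -3, 9, -3], [-27, -18, 9, 21, 36, -15, -9, 27, -9]].
There the 2×2 minor on rows i ∈ {0, 1}, columns (j,k) ∈ {(0,0), (1,0)} is det [[-27, 25], [-27, 21]] = 108 ≠ 0, so this unfolding has rank ≥ 2; CP rank is at least every unfolding rank, so rank(T) ≥ 2. (This is only a lower bound: in general the CP rank may exceed every unfolding rank, so we still need to exhibit 2 rank-1 terms summing to T.)
Upper bound — finding two terms. Write S_k = T[:,:,k] for the frontal slices: S₀ = [[-27, 25, -3], [-27, 21, -9]], S₁ = [[-18, 24, 9], [-18, 36, 27]], S₂ = [[9, -11, -3], [9, -15, -9]].
If T = a₁ ⊗ b₁ ⊗ c₁ + a₂ ⊗ b₂ ⊗ c₂ then each S_k = c₁[k]·a₁b₁ᵀ + c₂[k]·a₂b₂ᵀ. S₀ and S₁ are linearly independent, so a₁b₁ᵀ and a₂b₂ᵀ must span the same plane of matrices: they are the rank-1 matrices of the form x·S₀ + y·S₁.
The 2×2 minor of x·S₀ + y·S₁ on rows {0,1}, columns {0,1} is 108·x² − 252·xy − 216·y² = 36·(x − 3·y)(3·x + 2·y), vanishing at (x:y) = (3:1) and (2:-3).
M₁ = 3·S₀ + S₁ = [[-99, 99, 0], [-99, 99, 0]] = (-99)·(1, 1)(1, -1, 0)ᵀ and M₂ = 2·S₀ − 3·S₁ = [[0, -22, -33], [0, -66, -99]] = (-11)·(1, 3)(0, 2, 3)ᵀ, so take a₁ = (1, 1), b₁ = (1, -1, 0), a₂ = (1, 3), b₂ = (0, 2, 3).
Each slice is an integer combination of E₁ = a₁b₁ᵀ and E₂ = a₂b₂ᵀ: S₀ = −27·E₁ − E₂, S₁ = −18·E₁ + 3·E₂, S₂ = 9·E₁ − E₂; reading off coefficients, c₁ = (-27, -18, 9) and c₂ = (-1, 3, -1).
Hence T = (1, 1) ⊗ (1, -1, 0) ⊗ (-27, -18, 9) + (1, 3) ⊗ (0, 2, 3) ⊗ (-1, 3, -1), so rank(T) ≤ 2.
These bounds meet, so rank(T) = 2.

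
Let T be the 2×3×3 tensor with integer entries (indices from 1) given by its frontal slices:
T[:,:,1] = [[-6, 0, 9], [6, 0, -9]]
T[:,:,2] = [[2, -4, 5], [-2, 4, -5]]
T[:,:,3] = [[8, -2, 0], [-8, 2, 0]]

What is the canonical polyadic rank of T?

3

Lower bound: the mode-3 unfolding of T (rows indexed by k, columns by (i,j) = (1,1), (1,2), (1,3), (2,1), (2,2), (2,3)) is [[-6, 0, 9, 6, 0, -9], [2, -4, 5, -2, 4, -5], [8, -2, 0, -8, 2, 0]].
There the 3×3 minor on rows k ∈ {1, 2, 3}, columns (i,j) ∈ {(1,1), (1,2), (1,3)} is det [[-6, 0, 9], [2, -4, 5], [8, -2, 0]] = 192 ≠ 0, so this unfolding has rank ≥ 3; CP rank is at least every unfolding rank, so rank(T) ≥ 3. (Unfolding ranks only ever bound the CP rank from below — rank(T) can be strictly larger than all of them — so the matching upper bound has to come from an explicit 3-term decomposition.)
Upper bound: T is a sum of 3 rank-1 terms, T = (1, -1) ⊗ (1, 0, -1) ⊗ (-8, -8, 0) + (1, -1) ⊗ (2, -1, -1) ⊗ (0, 4, 2) + (1, -1) ⊗ (2, 0, 1) ⊗ (1, 1, 2) (one valid choice — decompositions are not unique — normalised so each a, b is primitive with positive first nonzero entry; check it by expanding all entries), so rank(T) ≤ 3.
These bounds meet, so rank(T) = 3.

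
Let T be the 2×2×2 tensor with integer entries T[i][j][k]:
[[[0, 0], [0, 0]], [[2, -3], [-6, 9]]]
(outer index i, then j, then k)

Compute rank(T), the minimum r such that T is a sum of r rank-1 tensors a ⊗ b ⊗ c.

Lower bound: T ≠ 0 (e.g. T[1,0,0] = 2), so rank(T) ≥ 1.
Upper bound: if T = a ⊗ b ⊗ c then every fibre of T is a multiple of the corresponding factor, so read the factors off the fibres through the nonzero entry T[1,0,0] = 2.
The mode-1 fibre T[:,0,0] = [0, 2] gives a = [0, 1] (primitive direction); the mode-2 fibre T[1,:,0] = [2, -6] gives b = [1, -3]; then c[k] = T[1,0,k] / (a[1]·b[0]) = [2, -3] / 1 = [2, -3].
Expanding [0, 1] ⊗ [1, -3] ⊗ [2, -3] reproduces all 8 entries of T, so T = [0, 1] ⊗ [1, -3] ⊗ [2, -3] and rank(T) ≤ 1.
These bounds meet, so rank(T) = 1.
Check entry T[0,0,1] = 0: (0)·(1)·(-3) = 0.

1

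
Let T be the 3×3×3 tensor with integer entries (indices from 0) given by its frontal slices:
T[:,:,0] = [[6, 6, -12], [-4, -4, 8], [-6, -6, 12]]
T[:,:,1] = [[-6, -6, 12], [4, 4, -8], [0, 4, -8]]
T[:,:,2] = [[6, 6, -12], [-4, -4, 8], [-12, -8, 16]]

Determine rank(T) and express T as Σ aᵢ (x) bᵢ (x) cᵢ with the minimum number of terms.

rank(T) = 2

Lower bound: the mode-1 unfolding of T (rows indexed by i, columns by (j,k) = (0,0), (0,1), (0,2), (1,0), (1,1), (1,2), (2,0), (2,1), (2,2)) is [[6, -6, 6, 6, -6, 6, -12, 12, -12], [-4, 4, -4, -4, 4, -4, 8, -8, 8], [-6, 0, -12, -6, 4, -8, 12, -8, 16]].
There the 2×2 minor on rows i ∈ {0, 2}, columns (j,k) ∈ {(0,0), (0,1)} is det [[6, -6], [-6, 0]] = -36 ≠ 0, so this unfolding has rank ≥ 2; CP rank is at least every unfolding rank, so rank(T) ≥ 2. (Flattening ranks never certify an upper bound on CP rank; for that we must actually write T with 2 rank-1 terms.)
Upper bound — finding two terms. Write S_k = T[:,:,k] for the frontal slices: S₀ = [[6, 6, -12], [-4, -4, 8], [-6, -6, 12]], S₁ = [[-6, -6, 12], [4, 4, -8], [0, 4, -8]], S₂ = [[6, 6, -12], [-4, -4, 8], [-12, -8, 16]].
If T = a₁ (x) b₁ (x) c₁ + a₂ (x) b₂ (x) c₂ then each S_k = c₁[k]·a₁b₁ᵀ + c₂[k]·a₂b₂ᵀ. S₀ and S₁ are linearly independent, so a₁b₁ᵀ and a₂b₂ᵀ must span the same plane of matrices: they are the rank-1 matrices of the form x·S₀ + y·S₁.
The 2×2 minor of x·S₀ + y·S₁ on rows {0,2}, columns {0,1} is 24·xy − 24·y² = 24·(x − y)(y), vanishing at (x:y) = (1:1) and (1:0).
M₁ = S₀ + S₁ = [[0, 0, 0], [0, 0, 0], [-6, -2, 4]] = (-2)·(0, 0, 1)(3, 1, -2)ᵀ and M₂ = S₀ = [[6, 6, -12], [-4, -4, 8], [-6, -6, 12]] = 2·(3, -2, -3)(1, 1, -2)ᵀ, so take a₁ = (0, 0, 1), b₁ = (3, 1, -2), a₂ = (3, -2, -3), b₂ = (1, 1, -2).
Each slice is an integer combination of E₁ = a₁b₁ᵀ and E₂ = a₂b₂ᵀ: S₀ = 2·E₂, S₁ = −2·E₁ − 2·E₂, S₂ = −2·E₁ + 2·E₂; reading off coefficients, c₁ = (0, -2, -2) and c₂ = (2, -2, 2).
Hence T = (0, 0, 1) (x) (3, 1, -2) (x) (0, -2, -2) + (3, -2, -3) (x) (1, 1, -2) (x) (2, -2, 2), so rank(T) ≤ 2.
These bounds meet, so rank(T) = 2.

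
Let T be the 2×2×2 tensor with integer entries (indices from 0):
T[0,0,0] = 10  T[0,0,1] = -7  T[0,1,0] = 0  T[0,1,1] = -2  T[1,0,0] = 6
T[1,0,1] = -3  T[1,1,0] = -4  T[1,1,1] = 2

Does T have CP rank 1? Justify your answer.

No

The mode-1 unfolding of T (rows indexed by i, columns by (j,k) = (0,0), (0,1), (1,0), (1,1)) is [[10, -7, 0, -2], [6, -3, -4, 2]].
There the 2×2 minor on rows i ∈ {0, 1}, columns (j,k) ∈ {(0,0), (0,1)} is det [[10, -7], [6, -3]] = 12 ≠ 0, so this unfolding has rank ≥ 2; CP rank is at least every unfolding rank, so rank(T) ≥ 2.
In particular rank(T) ≥ 2 > 1, so T is not rank-1.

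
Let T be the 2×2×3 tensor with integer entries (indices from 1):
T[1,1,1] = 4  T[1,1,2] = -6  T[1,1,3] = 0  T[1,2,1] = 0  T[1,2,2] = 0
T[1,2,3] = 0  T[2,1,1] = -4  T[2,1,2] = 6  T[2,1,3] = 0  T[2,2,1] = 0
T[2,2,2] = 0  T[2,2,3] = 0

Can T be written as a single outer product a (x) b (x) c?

Yes

If T = a (x) b (x) c then every fibre of T is a multiple of the corresponding factor, so read the factors off the fibres through the nonzero entry T[1,1,1] = 4.
The mode-1 fibre T[:,1,1] = [4, -4] gives a = [1, -1] (primitive direction); the mode-2 fibre T[1,:,1] = [4, 0] gives b = [1, 0]; then c[k] = T[1,1,k] / (a[1]·b[1]) = [4, -6, 0] / 1 = [4, -6, 0].
Expanding [1, -1] (x) [1, 0] (x) [4, -6, 0] reproduces all 12 entries of T, so T = [1, -1] (x) [1, 0] (x) [4, -6, 0] and rank(T) ≤ 1.
Equivalently every frontal slice T[:,:,k] is c[k] times the rank-1 matrix [1, -1] (x) [1, 0]. So T has rank 1 (it is nonzero).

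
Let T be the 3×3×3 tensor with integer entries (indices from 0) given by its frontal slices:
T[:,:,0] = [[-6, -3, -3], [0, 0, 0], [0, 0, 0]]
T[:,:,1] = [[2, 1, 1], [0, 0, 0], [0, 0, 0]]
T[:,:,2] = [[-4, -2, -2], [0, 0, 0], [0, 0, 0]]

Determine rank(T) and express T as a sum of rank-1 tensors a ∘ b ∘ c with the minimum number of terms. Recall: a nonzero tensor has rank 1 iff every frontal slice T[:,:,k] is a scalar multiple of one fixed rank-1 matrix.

Lower bound: T ≠ 0 (e.g. T[0,0,0] = -6), so rank(T) ≥ 1.
Upper bound: the mode-1 fibre T[:,0,0] = [-6, 0, 0] gives a = [1, 0, 0] (primitive direction); the mode-2 fibre T[0,:,0] = [-6, -3, -3] gives b = [2, 1, 1]; then c[k] = T[0,0,k] / (a[0]·b[0]) = [-6, 2, -4] / 2 = [-3, 1, -2].
Expanding [1, 0, 0] ∘ [2, 1, 1] ∘ [-3, 1, -2] reproduces all 27 entries of T, so T = [1, 0, 0] ∘ [2, 1, 1] ∘ [-3, 1, -2] and rank(T) ≤ 1.
These bounds meet, so rank(T) = 1.

rank(T) = 1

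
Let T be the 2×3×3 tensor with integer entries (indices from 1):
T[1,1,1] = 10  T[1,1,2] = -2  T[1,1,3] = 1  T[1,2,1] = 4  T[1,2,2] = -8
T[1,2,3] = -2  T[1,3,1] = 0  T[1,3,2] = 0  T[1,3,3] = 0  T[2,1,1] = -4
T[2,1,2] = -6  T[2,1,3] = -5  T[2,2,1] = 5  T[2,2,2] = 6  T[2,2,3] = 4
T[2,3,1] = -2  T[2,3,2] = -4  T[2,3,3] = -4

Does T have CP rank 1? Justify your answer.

The mode-2 unfolding of T (rows indexed by j, columns by (i,k) = (1,1), (1,2), (1,3), (2,1), (2,2), (2,3)) is [[10, -2, 1, -4, -6, -5], [4, -8, -2, 5, 6, 4], [0, 0, 0, -2, -4, -4]].
There the 3×3 minor on rows j ∈ {1, 2, 3}, columns (i,k) ∈ {(1,1), (1,2), (2,1)} is det [[10, -2, -4], [4, -8, 5], [0, 0, -2]] = 144 ≠ 0, so this unfolding has rank ≥ 3; CP rank is at least every unfolding rank, so rank(T) ≥ 3.
In particular rank(T) ≥ 3 > 1, so T is not rank-1.

No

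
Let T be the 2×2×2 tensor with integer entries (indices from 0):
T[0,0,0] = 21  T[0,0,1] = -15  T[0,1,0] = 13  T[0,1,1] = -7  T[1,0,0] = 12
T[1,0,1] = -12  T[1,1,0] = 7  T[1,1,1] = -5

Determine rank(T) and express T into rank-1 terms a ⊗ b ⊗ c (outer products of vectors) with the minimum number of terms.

rank(T) = 2

Lower bound: in the mode-1 unfolding of T (rows indexed by i, columns by (j,k)) the 2×2 minor on rows i ∈ {0, 1}, columns (j,k) ∈ {(0,0), (0,1)} is det [[21, -15], [12, -12]] = -72 ≠ 0, so that unfolding has rank ≥ 2 and hence rank(T) ≥ 2 (CP rank is at least every unfolding rank, though it can be larger).
Upper bound: with S_k = T[:,:,k], the two rank-1 terms a₁b₁ᵀ, a₂b₂ᵀ are the rank-1 members of the pencil x·S₀ + y·S₁.
det(x·S₀ + y·S₁) is −9·x² + 30·xy − 9·y² = (-3)·(x − 3·y)(3·x − y), vanishing at (x:y) = (3:1) and (1:3).
M₁ = 3·S₀ + S₁ = [[48, 32], [24, 16]] = 8·(2, 1)(3, 2)ᵀ and M₂ = S₀ + 3·S₁ = [[-24, -8], [-24, -8]] = (-8)·(1, 1)(3, 1)ᵀ, so take a₁ = (2, 1), b₁ = (3, 2), a₂ = (1, 1), b₂ = (3, 1).
Each slice is an integer combination of E₁ = a₁b₁ᵀ and E₂ = a₂b₂ᵀ: S₀ = 3·E₁ + E₂, S₁ = −E₁ − 3·E₂; reading off coefficients, c₁ = (3, -1) and c₂ = (1, -3).
Hence T = (2, 1) ⊗ (3, 2) ⊗ (3, -1) + (1, 1) ⊗ (3, 1) ⊗ (1, -3), so rank(T) ≤ 2.
These bounds meet, so rank(T) = 2.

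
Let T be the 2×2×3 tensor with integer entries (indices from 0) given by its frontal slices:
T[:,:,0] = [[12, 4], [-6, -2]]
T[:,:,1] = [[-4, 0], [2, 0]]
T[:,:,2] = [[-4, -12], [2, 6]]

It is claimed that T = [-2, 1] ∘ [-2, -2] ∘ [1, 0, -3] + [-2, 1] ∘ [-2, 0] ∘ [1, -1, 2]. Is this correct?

No

Reconstruct entry (0,0,0) from the claimed factors: Σₗ aₗ[0]bₗ[0]cₗ[0] = (-2)·(-2)·(1) + (-2)·(-2)·(1) = 8, but T[0,0,0] = 12. The claim is false.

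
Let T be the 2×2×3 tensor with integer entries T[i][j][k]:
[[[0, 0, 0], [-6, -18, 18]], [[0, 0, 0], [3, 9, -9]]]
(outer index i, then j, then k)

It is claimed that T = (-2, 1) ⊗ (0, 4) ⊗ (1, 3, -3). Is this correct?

Reconstruct entry (0,1,0) from the claimed factors: Σₗ aₗ[0]bₗ[1]cₗ[0] = (-2)·(4)·(1) = -8, but T[0,1,0] = -6. The claim is false.

No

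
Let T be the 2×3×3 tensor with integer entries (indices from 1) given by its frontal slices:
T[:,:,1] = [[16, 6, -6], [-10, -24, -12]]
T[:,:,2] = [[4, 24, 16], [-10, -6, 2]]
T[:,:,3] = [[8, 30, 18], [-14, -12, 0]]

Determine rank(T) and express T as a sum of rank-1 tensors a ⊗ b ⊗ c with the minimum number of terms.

Lower bound: the mode-1 unfolding of T (rows indexed by i, columns by (j,k) = (1,1), (1,2), (1,3), (2,1), (2,2), (2,3), (3,1), (3,2), (3,3)) is [[16, 4, 8, 6, 24, 30, -6, 16, 18], [-10, -10, -14, -24, -6, -12, -12, 2, 0]].
There the 2×2 minor on rows i ∈ {1, 2}, columns (j,k) ∈ {(1,1), (1,2)} is det [[16, 4], [-10, -10]] = -120 ≠ 0, so this unfolding has rank ≥ 2; CP rank is at least every unfolding rank, so rank(T) ≥ 2. (Flattening ranks never certify an upper bound on CP rank; for that we must actually write T with 2 rank-1 terms.)
Upper bound — finding two terms. Write S_k = T[:,:,k] for the frontal slices: S₁ = [[16, 6, -6], [-10, -24, -12]], S₂ = [[4, 24, 16], [-10, -6, 2]], S₃ = [[8, 30, 18], [-14, -12, 0]].
If T = a₁ ⊗ b₁ ⊗ c₁ + a₂ ⊗ b₂ ⊗ c₂ then each S_k = c₁[k]·a₁b₁ᵀ + c₂[k]·a₂b₂ᵀ. S₁ and S₂ are linearly independent, so a₁b₁ᵀ and a₂b₂ᵀ must span the same plane of matrices: they are the rank-1 matrices of the form x·S₁ + y·S₂.
The 2×2 minor of x·S₁ + y·S₂ on rows {1,2}, columns {1,2} is −324·x² + 108·xy + 216·y² = (-108)·(3·x + 2·y)(x − y), vanishing at (x:y) = (2:-3) and (1:1).
M₁ = 2·S₁ − 3·S₂ = [[20, -60, -60], [10, -30, -30]] = 10·[2, 1][1, -3, -3]ᵀ and M₂ = S₁ + S₂ = [[20, 30, 10], [-20, -30, -10]] = 10·[1, -1][2, 3, 1]ᵀ, so take a₁ = [2, 1], b₁ = [1, -3, -3], a₂ = [1, -1], b₂ = [2, 3, 1].
Each slice is an integer combination of E₁ = a₁b₁ᵀ and E₂ = a₂b₂ᵀ: S₁ = 2·E₁ + 6·E₂, S₂ = −2·E₁ + 4·E₂, S₃ = −2·E₁ + 6·E₂; reading off coefficients, c₁ = [2, -2, -2] and c₂ = [6, 4, 6].
Hence T = [2, 1] ⊗ [1, -3, -3] ⊗ [2, -2, -2] + [1, -1] ⊗ [2, 3, 1] ⊗ [6, 4, 6], so rank(T) ≤ 2.
These bounds meet, so rank(T) = 2.
Check entry T[1,1,2] = 4: (2)·(1)·(-2) + (1)·(2)·(4) = 4.

rank(T) = 2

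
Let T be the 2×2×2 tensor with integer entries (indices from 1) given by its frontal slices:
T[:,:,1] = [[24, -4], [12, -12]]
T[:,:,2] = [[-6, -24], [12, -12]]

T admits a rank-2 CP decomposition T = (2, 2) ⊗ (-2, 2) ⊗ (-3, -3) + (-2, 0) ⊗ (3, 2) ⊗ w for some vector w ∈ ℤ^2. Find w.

w = (-2, 3)

Subtract the known terms from T to get the rank-1 residual R = (-2, 0) ⊗ (3, 2) ⊗ w, so R[i,j,k] = a[i]·b[j]·w[k]. Pick indices with nonzero a[1]·b[1] = (-2)·(3) = -6. Only the fibre through (1,1,·) is needed: R[1,1,:] = T[1,1,:] − Σₗ aₗ[1]bₗ[1]cₗ = [24, -6] − (2)·(-2)·(-3, -3) = [12, -18]. Then w[k] = R[1,1,k] / -6 for each k, giving w = [12, -18] / -6 = (-2, 3).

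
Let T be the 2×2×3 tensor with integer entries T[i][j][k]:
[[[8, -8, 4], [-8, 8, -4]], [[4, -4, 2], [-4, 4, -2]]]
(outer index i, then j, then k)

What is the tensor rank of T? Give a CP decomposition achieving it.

rank(T) = 1

Lower bound: T ≠ 0 (e.g. T[0,0,0] = 8), so rank(T) ≥ 1.
Upper bound: if T = a ⊗ b ⊗ c then every fibre of T is a multiple of the corresponding factor, so read the factors off the fibres through the nonzero entry T[0,0,0] = 8.
The mode-1 fibre T[:,0,0] = [8, 4] gives a = [2, 1] (primitive direction); the mode-2 fibre T[0,:,0] = [8, -8] gives b = [1, -1]; then c[k] = T[0,0,k] / (a[0]·b[0]) = [8, -8, 4] / 2 = [4, -4, 2].
Expanding [2, 1] ⊗ [1, -1] ⊗ [4, -4, 2] reproduces all 12 entries of T, so T = [2, 1] ⊗ [1, -1] ⊗ [4, -4, 2] and rank(T) ≤ 1.
These bounds meet, so rank(T) = 1.
Check entry T[1,0,0] = 4: (1)·(1)·(4) = 4.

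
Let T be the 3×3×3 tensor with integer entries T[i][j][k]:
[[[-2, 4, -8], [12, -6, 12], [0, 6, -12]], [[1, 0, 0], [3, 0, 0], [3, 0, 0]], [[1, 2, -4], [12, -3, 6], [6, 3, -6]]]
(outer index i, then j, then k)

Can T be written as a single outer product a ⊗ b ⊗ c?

The mode-1 unfolding of T (rows indexed by i, columns by (j,k) = (0,0), (0,1), (0,2), (1,0), (1,1), (1,2), (2,0), (2,1), (2,2)) is [[-2, 4, -8, 12, -6, 12, 0, 6, -12], [1, 0, 0, 3, 0, 0, 3, 0, 0], [1, 2, -4, 12, -3, 6, 6, 3, -6]].
There the 2×2 minor on rows i ∈ {0, 1}, columns (j,k) ∈ {(0,0), (0,1)} is det [[-2, 4], [1, 0]] = -4 ≠ 0, so this unfolding has rank ≥ 2; CP rank is at least every unfolding rank, so rank(T) ≥ 2.
In particular rank(T) ≥ 2 > 1, so T is not rank-1.

No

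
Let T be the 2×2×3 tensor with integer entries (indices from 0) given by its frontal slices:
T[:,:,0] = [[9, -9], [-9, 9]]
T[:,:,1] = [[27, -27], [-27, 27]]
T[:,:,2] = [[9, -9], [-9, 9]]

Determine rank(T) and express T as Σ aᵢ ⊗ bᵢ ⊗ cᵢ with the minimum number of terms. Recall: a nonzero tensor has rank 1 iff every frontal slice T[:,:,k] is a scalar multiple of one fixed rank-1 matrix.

Lower bound: T ≠ 0 (e.g. T[0,0,0] = 9), so rank(T) ≥ 1.
Upper bound: the mode-1 fibre T[:,0,0] = [9, -9] gives a = (1, -1) (primitive direction); the mode-2 fibre T[0,:,0] = [9, -9] gives b = (1, -1); then c[k] = T[0,0,k] / (a[0]·b[0]) = [9, 27, 9] / 1 = (9, 27, 9).
Expanding (1, -1) ⊗ (1, -1) ⊗ (9, 27, 9) reproduces all 12 entries of T, so T = (1, -1) ⊗ (1, -1) ⊗ (9, 27, 9) and rank(T) ≤ 1.
These bounds meet, so rank(T) = 1.

rank(T) = 1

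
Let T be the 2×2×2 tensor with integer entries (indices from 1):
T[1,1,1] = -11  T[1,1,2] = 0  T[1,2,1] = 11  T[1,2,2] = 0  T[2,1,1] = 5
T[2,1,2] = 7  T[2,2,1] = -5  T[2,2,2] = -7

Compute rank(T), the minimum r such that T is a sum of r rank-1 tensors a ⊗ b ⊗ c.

Lower bound: the mode-3 unfolding of T (rows indexed by k, columns by (i,j) = (1,1), (1,2), (2,1), (2,2)) is [[-11, 11, 5, -5], [0, 0, 7, -7]].
There the 2×2 minor on rows k ∈ {1, 2}, columns (i,j) ∈ {(1,1), (2,1)} is det [[-11, 5], [0, 7]] = -77 ≠ 0, so this unfolding has rank ≥ 2; CP rank is at least every unfolding rank, so rank(T) ≥ 2. (Flattening ranks never certify an upper bound on CP rank; for that we must actually write T with 2 rank-1 terms.)
Upper bound — finding two terms. Every mode-2 slice of T is a multiple of one matrix: T[:,j,:] = b[j]·M with b = [1, -1] and M = [[-11, 0], [5, 7]] (rows indexed by i, columns by k). So it suffices to write M as a sum of two rank-1 matrices.
Splitting M by its rows (i = 1, 2), M = [1, 0][-11, 0]ᵀ + [0, 1][5, 7]ᵀ.
Hence T = [1, 0] ⊗ [1, -1] ⊗ [-11, 0] + [0, 1] ⊗ [1, -1] ⊗ [5, 7], so rank(T) ≤ 2.
These bounds meet, so rank(T) = 2.

2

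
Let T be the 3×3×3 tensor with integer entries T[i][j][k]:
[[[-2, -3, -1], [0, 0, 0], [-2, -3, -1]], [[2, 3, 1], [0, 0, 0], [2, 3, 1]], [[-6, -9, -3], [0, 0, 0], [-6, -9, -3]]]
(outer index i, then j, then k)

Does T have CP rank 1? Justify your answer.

Yes

If T = a ⊗ b ⊗ c then every fibre of T is a multiple of the corresponding factor, so read the factors off the fibres through the nonzero entry T[0,0,0] = -2.
The mode-1 fibre T[:,0,0] = [-2, 2, -6] gives a = (1, -1, 3) (primitive direction); the mode-2 fibre T[0,:,0] = [-2, 0, -2] gives b = (1, 0, 1); then c[k] = T[0,0,k] / (a[0]·b[0]) = [-2, -3, -1] / 1 = (-2, -3, -1).
Expanding (1, -1, 3) ⊗ (1, 0, 1) ⊗ (-2, -3, -1) reproduces all 27 entries of T, so T = (1, -1, 3) ⊗ (1, 0, 1) ⊗ (-2, -3, -1) and rank(T) ≤ 1.
Equivalently every frontal slice T[:,:,k] is c[k] times the rank-1 matrix (1, -1, 3) ⊗ (1, 0, 1). So T has rank 1 (it is nonzero).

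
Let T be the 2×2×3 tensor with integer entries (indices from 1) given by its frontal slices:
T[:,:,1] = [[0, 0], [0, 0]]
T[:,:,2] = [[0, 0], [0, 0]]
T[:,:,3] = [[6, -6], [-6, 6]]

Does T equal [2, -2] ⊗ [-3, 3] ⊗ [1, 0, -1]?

No

Reconstruct entry (1,1,1) from the claimed factors: Σₗ aₗ[1]bₗ[1]cₗ[1] = (2)·(-3)·(1) = -6, but T[1,1,1] = 0. The claim is false.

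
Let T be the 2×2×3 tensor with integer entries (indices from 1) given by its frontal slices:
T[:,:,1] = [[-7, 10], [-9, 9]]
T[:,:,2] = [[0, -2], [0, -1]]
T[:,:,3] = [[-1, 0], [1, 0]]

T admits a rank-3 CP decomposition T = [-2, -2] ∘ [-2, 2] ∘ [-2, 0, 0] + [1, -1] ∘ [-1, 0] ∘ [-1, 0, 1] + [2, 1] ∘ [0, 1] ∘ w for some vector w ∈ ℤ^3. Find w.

w = [1, -1, 0]

Subtract the known terms from T to get the rank-1 residual R = [2, 1] ∘ [0, 1] ∘ w, so R[i,j,k] = a[i]·b[j]·w[k]. Pick indices with nonzero a[1]·b[2] = (2)·(1) = 2. Only the fibre through (1,2,·) is needed: R[1,2,:] = T[1,2,:] − Σₗ aₗ[1]bₗ[2]cₗ = [10, -2, 0] − (-2)·(2)·[-2, 0, 0] − (1)·(0)·[-1, 0, 1] = [2, -2, 0]. Then w[k] = R[1,2,k] / 2 for each k, giving w = [2, -2, 0] / 2 = [1, -1, 0].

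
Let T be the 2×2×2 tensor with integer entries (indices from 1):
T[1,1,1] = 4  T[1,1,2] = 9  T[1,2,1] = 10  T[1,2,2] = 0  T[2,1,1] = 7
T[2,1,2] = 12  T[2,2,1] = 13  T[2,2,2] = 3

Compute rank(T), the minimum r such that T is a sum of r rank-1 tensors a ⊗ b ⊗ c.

Lower bound: the mode-1 unfolding of T (rows indexed by i, columns by (j,k) = (1,1), (1,2), (2,1), (2,2)) is [[4, 9, 10, 0], [7, 12, 13, 3]].
There the 2×2 minor on rows i ∈ {1, 2}, columns (j,k) ∈ {(1,1), (1,2)} is det [[4, 9], [7, 12]] = -15 ≠ 0, so this unfolding has rank ≥ 2; CP rank is at least every unfolding rank, so rank(T) ≥ 2. (Flattening ranks never certify an upper bound on CP rank; for that we must actually write T with 2 rank-1 terms.)
Upper bound — finding two terms. Write S_k = T[:,:,k] for the frontal slices: S₁ = [[4, 10], [7, 13]], S₂ = [[9, 0], [12, 3]].
If T = a₁ ⊗ b₁ ⊗ c₁ + a₂ ⊗ b₂ ⊗ c₂ then each S_k = c₁[k]·a₁b₁ᵀ + c₂[k]·a₂b₂ᵀ. S₁ and S₂ are linearly independent, so a₁b₁ᵀ and a₂b₂ᵀ must span the same plane of matrices: they are the rank-1 matrices of the form x·S₁ + y·S₂.
det(x·S₁ + y·S₂) is −18·x² + 9·xy + 27·y² = (-9)·(2·x − 3·y)(x + y), vanishing at (x:y) = (3:2) and (1:-1).
M₁ = 3·S₁ + 2·S₂ = [[30, 30], [45, 45]] = 15·[2, 3][1, 1]ᵀ and M₂ = S₁ − S₂ = [[-5, 10], [-5, 10]] = (-5)·[1, 1][1, -2]ᵀ, so take a₁ = [2, 3], b₁ = [1, 1], a₂ = [1, 1], b₂ = [1, -2].
Each slice is an integer combination of E₁ = a₁b₁ᵀ and E₂ = a₂b₂ᵀ: S₁ = 3·E₁ − 2·E₂, S₂ = 3·E₁ + 3·E₂; reading off coefficients, c₁ = [3, 3] and c₂ = [-2, 3].
Hence T = [2, 3] ⊗ [1, 1] ⊗ [3, 3] + [1, 1] ⊗ [1, -2] ⊗ [-2, 3], so rank(T) ≤ 2.
These bounds meet, so rank(T) = 2.
Check entry T[2,1,2] = 12: (3)·(1)·(3) + (1)·(1)·(3) = 12.

2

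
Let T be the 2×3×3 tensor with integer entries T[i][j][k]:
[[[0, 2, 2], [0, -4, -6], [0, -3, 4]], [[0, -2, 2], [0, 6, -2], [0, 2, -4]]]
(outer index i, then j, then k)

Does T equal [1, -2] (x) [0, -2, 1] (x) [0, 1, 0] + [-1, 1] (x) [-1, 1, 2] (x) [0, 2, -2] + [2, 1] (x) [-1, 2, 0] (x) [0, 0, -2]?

No

Reconstruct entry (1,0,2) from the claimed factors: Σₗ aₗ[1]bₗ[0]cₗ[2] = (-2)·(0)·(0) + (1)·(-1)·(-2) + (1)·(-1)·(-2) = 4, but T[1,0,2] = 2. The claim is false.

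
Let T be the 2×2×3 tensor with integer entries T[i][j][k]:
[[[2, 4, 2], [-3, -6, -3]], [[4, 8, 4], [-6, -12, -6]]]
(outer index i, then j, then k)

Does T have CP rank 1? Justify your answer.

If T = a ∘ b ∘ c then every fibre of T is a multiple of the corresponding factor, so read the factors off the fibres through the nonzero entry T[0,0,0] = 2.
The mode-1 fibre T[:,0,0] = [2, 4] gives a = [1, 2] (primitive direction); the mode-2 fibre T[0,:,0] = [2, -3] gives b = [2, -3]; then c[k] = T[0,0,k] / (a[0]·b[0]) = [2, 4, 2] / 2 = [1, 2, 1].
Expanding [1, 2] ∘ [2, -3] ∘ [1, 2, 1] reproduces all 12 entries of T, so T = [1, 2] ∘ [2, -3] ∘ [1, 2, 1] and rank(T) ≤ 1.
Equivalently every frontal slice T[:,:,k] is c[k] times the rank-1 matrix [1, 2] ∘ [2, -3]. So T has rank 1 (it is nonzero).

Yes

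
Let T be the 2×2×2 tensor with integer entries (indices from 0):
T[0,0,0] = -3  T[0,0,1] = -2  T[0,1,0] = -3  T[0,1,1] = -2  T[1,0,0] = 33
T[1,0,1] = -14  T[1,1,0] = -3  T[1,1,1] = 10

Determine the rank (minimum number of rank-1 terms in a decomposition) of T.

2

Lower bound: in the mode-2 unfolding of T (rows indexed by j, columns by (i,k)) the 2×2 minor on rows j ∈ {0, 1}, columns (i,k) ∈ {(0,0), (1,0)} is det [[-3, 33], [-3, -3]] = 108 ≠ 0, so that unfolding has rank ≥ 2 and hence rank(T) ≥ 2 (CP rank is at least every unfolding rank, though it can be larger).
Upper bound: with S_k = T[:,:,k], the two rank-1 terms a₁b₁ᵀ, a₂b₂ᵀ are the rank-1 members of the pencil x·S₀ + y·S₁.
det(x·S₀ + y·S₁) is 108·x² − 48·y² = 12·(3·x − 2·y)(3·x + 2·y), vanishing at (x:y) = (2:3) and (2:-3).
M₁ = 2·S₀ + 3·S₁ = [[-12, -12], [24, 24]] = (-12)·[1, -2][1, 1]ᵀ and M₂ = 2·S₀ − 3·S₁ = [[0, 0], [108, -36]] = 36·[0, 1][3, -1]ᵀ, so take a₁ = [1, -2], b₁ = [1, 1], a₂ = [0, 1], b₂ = [3, -1].
Each slice is an integer combination of E₁ = a₁b₁ᵀ and E₂ = a₂b₂ᵀ: S₀ = −3·E₁ + 9·E₂, S₁ = −2·E₁ − 6·E₂; reading off coefficients, c₁ = [-3, -2] and c₂ = [9, -6].
Hence T = [1, -2] ∘ [1, 1] ∘ [-3, -2] + [0, 1] ∘ [3, -1] ∘ [9, -6], so rank(T) ≤ 2.
These bounds meet, so rank(T) = 2.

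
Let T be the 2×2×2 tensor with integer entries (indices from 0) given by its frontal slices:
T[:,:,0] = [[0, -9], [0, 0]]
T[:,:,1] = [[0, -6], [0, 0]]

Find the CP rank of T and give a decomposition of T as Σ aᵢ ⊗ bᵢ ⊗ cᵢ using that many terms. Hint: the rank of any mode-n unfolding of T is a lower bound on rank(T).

Lower bound: T ≠ 0 (e.g. T[0,1,0] = -9), so rank(T) ≥ 1.
Upper bound: if T = a ⊗ b ⊗ c then every fibre of T is a multiple of the corresponding factor, so read the factors off the fibres through the nonzero entry T[0,1,0] = -9.
The mode-1 fibre T[:,1,0] = [-9, 0] gives a = (1, 0) (primitive direction); the mode-2 fibre T[0,:,0] = [0, -9] gives b = (0, 1); then c[k] = T[0,1,k] / (a[0]·b[1]) = [-9, -6] / 1 = (-9, -6).
Expanding (1, 0) ⊗ (0, 1) ⊗ (-9, -6) reproduces all 8 entries of T, so T = (1, 0) ⊗ (0, 1) ⊗ (-9, -6) and rank(T) ≤ 1.
These bounds meet, so rank(T) = 1.

rank(T) = 1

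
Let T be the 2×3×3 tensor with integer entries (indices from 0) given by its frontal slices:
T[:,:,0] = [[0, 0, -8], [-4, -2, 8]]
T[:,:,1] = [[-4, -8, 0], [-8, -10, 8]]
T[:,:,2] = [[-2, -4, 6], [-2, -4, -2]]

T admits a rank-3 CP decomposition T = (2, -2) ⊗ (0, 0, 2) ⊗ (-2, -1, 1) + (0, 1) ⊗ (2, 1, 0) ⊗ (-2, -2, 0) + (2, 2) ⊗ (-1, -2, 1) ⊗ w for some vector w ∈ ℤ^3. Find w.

Subtract the known terms from T to get the rank-1 residual R = (2, 2) ⊗ (-1, -2, 1) ⊗ w, so R[i,j,k] = a[i]·b[j]·w[k]. Pick indices with nonzero a[0]·b[0] = (2)·(-1) = -2. Only the fibre through (0,0,·) is needed: R[0,0,:] = T[0,0,:] − Σₗ aₗ[0]bₗ[0]cₗ = [0, -4, -2] − (2)·(0)·(-2, -1, 1) − (0)·(2)·(-2, -2, 0) = [0, -4, -2]. Then w[k] = R[0,0,k] / -2 for each k, giving w = [0, -4, -2] / -2 = (0, 2, 1).

w = (0, 2, 1)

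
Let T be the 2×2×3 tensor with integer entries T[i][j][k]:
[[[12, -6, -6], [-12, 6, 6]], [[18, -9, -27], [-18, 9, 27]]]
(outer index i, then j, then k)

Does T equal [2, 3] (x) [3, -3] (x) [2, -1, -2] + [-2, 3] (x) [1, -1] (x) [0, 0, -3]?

Reconstruct entrywise from the claimed factors. For example, T[1,1,0] = -18 and Σₗ aₗ[1]bₗ[1]cₗ[0] = (3)·(-3)·(2) + (3)·(-1)·(0) = -18; checking all 12 entries, every one matches. The claim holds.

Yes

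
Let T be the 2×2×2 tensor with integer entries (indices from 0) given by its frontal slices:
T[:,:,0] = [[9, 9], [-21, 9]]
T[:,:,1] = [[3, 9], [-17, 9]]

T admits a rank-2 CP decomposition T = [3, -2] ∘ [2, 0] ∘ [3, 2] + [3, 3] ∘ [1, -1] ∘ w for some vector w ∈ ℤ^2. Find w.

Subtract the known terms from T to get the rank-1 residual R = [3, 3] ∘ [1, -1] ∘ w, so R[i,j,k] = a[i]·b[j]·w[k]. Pick indices with nonzero a[0]·b[0] = (3)·(1) = 3. Only the fibre through (0,0,·) is needed: R[0,0,:] = T[0,0,:] − Σₗ aₗ[0]bₗ[0]cₗ = [9, 3] − (3)·(2)·[3, 2] = [-9, -9]. Then w[k] = R[0,0,k] / 3 for each k, giving w = [-9, -9] / 3 = [-3, -3].

w = [-3, -3]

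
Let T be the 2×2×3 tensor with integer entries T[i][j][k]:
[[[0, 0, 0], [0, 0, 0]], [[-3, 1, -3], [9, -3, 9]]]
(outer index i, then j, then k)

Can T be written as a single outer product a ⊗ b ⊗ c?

Yes

The mode-1 fibre T[:,0,0] = [0, -3] gives a = [0, 1] (primitive direction); the mode-2 fibre T[1,:,0] = [-3, 9] gives b = [1, -3]; then c[k] = T[1,0,k] / (a[1]·b[0]) = [-3, 1, -3] / 1 = [-3, 1, -3].
Expanding [0, 1] ⊗ [1, -3] ⊗ [-3, 1, -3] reproduces all 12 entries of T, so T = [0, 1] ⊗ [1, -3] ⊗ [-3, 1, -3] and rank(T) ≤ 1.
Equivalently every frontal slice T[:,:,k] is c[k] times the rank-1 matrix [0, 1] ⊗ [1, -3]. So T has rank 1 (it is nonzero).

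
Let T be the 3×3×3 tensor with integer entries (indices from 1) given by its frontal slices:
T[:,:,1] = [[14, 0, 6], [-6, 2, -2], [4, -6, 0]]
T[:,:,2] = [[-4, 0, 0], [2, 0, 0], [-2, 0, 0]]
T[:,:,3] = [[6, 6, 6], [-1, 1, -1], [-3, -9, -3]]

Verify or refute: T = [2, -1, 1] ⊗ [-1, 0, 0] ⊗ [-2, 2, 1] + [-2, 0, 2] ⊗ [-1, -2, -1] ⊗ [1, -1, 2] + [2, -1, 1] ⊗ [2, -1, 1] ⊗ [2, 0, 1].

No

Reconstruct entry (1,1,2) from the claimed factors: Σₗ aₗ[1]bₗ[1]cₗ[2] = (2)·(-1)·(2) + (-2)·(-1)·(-1) + (2)·(2)·(0) = -6, but T[1,1,2] = -4. The claim is false.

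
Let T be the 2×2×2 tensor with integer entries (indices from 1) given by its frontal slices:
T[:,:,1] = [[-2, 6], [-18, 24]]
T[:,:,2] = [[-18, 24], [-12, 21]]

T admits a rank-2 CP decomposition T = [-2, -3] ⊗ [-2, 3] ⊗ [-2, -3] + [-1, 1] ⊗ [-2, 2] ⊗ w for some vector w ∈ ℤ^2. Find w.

w = [3, -3]

Subtract the known terms from T to get the rank-1 residual R = [-1, 1] ⊗ [-2, 2] ⊗ w, so R[i,j,k] = a[i]·b[j]·w[k]. Pick indices with nonzero a[1]·b[1] = (-1)·(-2) = 2. Only the fibre through (1,1,·) is needed: R[1,1,:] = T[1,1,:] − Σₗ aₗ[1]bₗ[1]cₗ = [-2, -18] − (-2)·(-2)·[-2, -3] = [6, -6]. Then w[k] = R[1,1,k] / 2 for each k, giving w = [6, -6] / 2 = [3, -3].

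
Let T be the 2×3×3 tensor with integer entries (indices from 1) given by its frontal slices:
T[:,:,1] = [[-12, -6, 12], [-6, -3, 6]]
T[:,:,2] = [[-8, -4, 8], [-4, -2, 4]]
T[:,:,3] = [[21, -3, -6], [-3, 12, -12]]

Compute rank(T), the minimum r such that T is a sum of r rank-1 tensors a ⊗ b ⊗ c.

Lower bound: the mode-3 unfolding of T (rows indexed by k, columns by (i,j) = (1,1), (1,2), (1,3), (2,1), (2,2), (2,3)) is [[-12, -6, 12, -6, -3, 6], [-8, -4, 8, -4, -2, 4], [21, -3, -6, -3, 12, -12]].
There the 2×2 minor on rows k ∈ {1, 3}, columns (i,j) ∈ {(1,1), (1,2)} is det [[-12, -6], [21, -3]] = 162 ≠ 0, so this unfolding has rank ≥ 2; CP rank is at least every unfolding rank, so rank(T) ≥ 2. (Flattening ranks never certify an upper bound on CP rank; for that we must actually write T with 2 rank-1 terms.)
Upper bound — finding two terms. Write S_k = T[:,:,k] for the frontal slices: S₁ = [[-12, -6, 12], [-6, -3, 6]], S₂ = [[-8, -4, 8], [-4, -2, 4]], S₃ = [[21, -3, -6], [-3, 12, -12]].
If T = a₁ ⊗ b₁ ⊗ c₁ + a₂ ⊗ b₂ ⊗ c₂ then each S_k = c₁[k]·a₁b₁ᵀ + c₂[k]·a₂b₂ᵀ. S₁ and S₃ are linearly independent, so a₁b₁ᵀ and a₂b₂ᵀ must span the same plane of matrices: they are the rank-1 matrices of the form x·S₁ + y·S₃.
The 2×2 minor of x·S₁ + y·S₃ on rows {1,2}, columns {1,2} is −243·xy + 243·y² = (-243)·(x − y)(y), vanishing at (x:y) = (1:1) and (1:0).
M₁ = S₁ + S₃ = [[9, -9, 6], [-9, 9, -6]] = 3·[1, -1][3, -3, 2]ᵀ and M₂ = S₁ = [[-12, -6, 12], [-6, -3, 6]] = (-3)·[2, 1][2, 1, -2]ᵀ, so take a₁ = [1, -1], b₁ = [3, -3, 2], a₂ = [2, 1], b₂ = [2, 1, -2].
Each slice is an integer combination of E₁ = a₁b₁ᵀ and E₂ = a₂b₂ᵀ: S₁ = −3·E₂, S₂ = −2·E₂, S₃ = 3·E₁ + 3·E₂; reading off coefficients, c₁ = [0, 0, 3] and c₂ = [-3, -2, 3].
Hence T = [1, -1] ⊗ [3, -3, 2] ⊗ [0, 0, 3] + [2, 1] ⊗ [2, 1, -2] ⊗ [-3, -2, 3], so rank(T) ≤ 2.
These bounds meet, so rank(T) = 2.

2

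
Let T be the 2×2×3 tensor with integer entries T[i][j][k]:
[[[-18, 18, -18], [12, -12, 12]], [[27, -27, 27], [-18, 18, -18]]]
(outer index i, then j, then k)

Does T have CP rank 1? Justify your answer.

Yes

The mode-1 fibre T[:,0,0] = [-18, 27] gives a = [2, -3] (primitive direction); the mode-2 fibre T[0,:,0] = [-18, 12] gives b = [3, -2]; then c[k] = T[0,0,k] / (a[0]·b[0]) = [-18, 18, -18] / 6 = [-3, 3, -3].
Expanding [2, -3] ⊗ [3, -2] ⊗ [-3, 3, -3] reproduces all 12 entries of T, so T = [2, -3] ⊗ [3, -2] ⊗ [-3, 3, -3] and rank(T) ≤ 1.
Equivalently every frontal slice T[:,:,k] is c[k] times the rank-1 matrix [2, -3] ⊗ [3, -2]. So T has rank 1 (it is nonzero).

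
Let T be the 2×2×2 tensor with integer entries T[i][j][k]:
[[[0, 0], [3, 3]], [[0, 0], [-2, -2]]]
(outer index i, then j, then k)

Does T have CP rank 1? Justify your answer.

Yes

If T = a ⊗ b ⊗ c then every fibre of T is a multiple of the corresponding factor, so read the factors off the fibres through the nonzero entry T[0,1,0] = 3.
The mode-1 fibre T[:,1,0] = [3, -2] gives a = [3, -2] (primitive direction); the mode-2 fibre T[0,:,0] = [0, 3] gives b = [0, 1]; then c[k] = T[0,1,k] / (a[0]·b[1]) = [3, 3] / 3 = [1, 1].
Expanding [3, -2] ⊗ [0, 1] ⊗ [1, 1] reproduces all 8 entries of T, so T = [3, -2] ⊗ [0, 1] ⊗ [1, 1] and rank(T) ≤ 1.
Equivalently every frontal slice T[:,:,k] is c[k] times the rank-1 matrix [3, -2] ⊗ [0, 1]. So T has rank 1 (it is nonzero).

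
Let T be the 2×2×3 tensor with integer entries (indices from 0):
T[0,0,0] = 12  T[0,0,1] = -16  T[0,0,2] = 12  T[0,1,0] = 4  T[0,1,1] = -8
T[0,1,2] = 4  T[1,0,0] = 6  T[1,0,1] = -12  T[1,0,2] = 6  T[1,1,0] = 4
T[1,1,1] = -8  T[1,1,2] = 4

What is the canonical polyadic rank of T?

2

Lower bound: the mode-3 unfolding of T (rows indexed by k, columns by (i,j) = (0,0), (0,1), (1,0), (1,1)) is [[12, 4, 6, 4], [-16, -8, -12, -8], [12, 4, 6, 4]].
There the 2×2 minor on rows k ∈ {0, 1}, columns (i,j) ∈ {(0,0), (0,1)} is det [[12, 4], [-16, -8]] = -32 ≠ 0, so this unfolding has rank ≥ 2; CP rank is at least every unfolding rank, so rank(T) ≥ 2. (Flattening ranks never certify an upper bound on CP rank; for that we must actually write T with 2 rank-1 terms.)
Upper bound — finding two terms. Write S_k = T[:,:,k] for the frontal slices: S₀ = [[12, 4], [6, 4]], S₁ = [[-16, -8], [-12, -8]], S₂ = [[12, 4], [6, 4]].
If T = a₁ ⊗ b₁ ⊗ c₁ + a₂ ⊗ b₂ ⊗ c₂ then each S_k = c₁[k]·a₁b₁ᵀ + c₂[k]·a₂b₂ᵀ. S₀ and S₁ are linearly independent, so a₁b₁ᵀ and a₂b₂ᵀ must span the same plane of matrices: they are the rank-1 matrices of the form x·S₀ + y·S₁.
det(x·S₀ + y·S₁) is 24·x² − 64·xy + 32·y² = 8·(3·x − 2·y)(x − 2·y), vanishing at (x:y) = (2:3) and (2:1).
M₁ = 2·S₀ + 3·S₁ = [[-24, -16], [-24, -16]] = (-8)·[1, 1][3, 2]ᵀ and M₂ = 2·S₀ + S₁ = [[8, 0], [0, 0]] = 8·[1, 0][1, 0]ᵀ, so take a₁ = [1, 1], b₁ = [3, 2], a₂ = [1, 0], b₂ = [1, 0].
Each slice is an integer combination of E₁ = a₁b₁ᵀ and E₂ = a₂b₂ᵀ: S₀ = 2·E₁ + 6·E₂, S₁ = −4·E₁ − 4·E₂, S₂ = 2·E₁ + 6·E₂; reading off coefficients, c₁ = [2, -4, 2] and c₂ = [6, -4, 6].
Hence T = [1, 1] ⊗ [3, 2] ⊗ [2, -4, 2] + [1, 0] ⊗ [1, 0] ⊗ [6, -4, 6], so rank(T) ≤ 2.
These bounds meet, so rank(T) = 2.
Check entry T[1,1,1] = -8: (1)·(2)·(-4) + (0)·(0)·(-4) = -8.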